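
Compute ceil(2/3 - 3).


2/3 = 0.6667
0.6667 - 3 = -2.3333
ceil(-2.3333) = -2

-2


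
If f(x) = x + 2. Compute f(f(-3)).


1


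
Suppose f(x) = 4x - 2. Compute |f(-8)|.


f(-8) = -34
|-34| = 34

34


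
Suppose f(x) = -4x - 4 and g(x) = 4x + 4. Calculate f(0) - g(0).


f(0) = -4
g(0) = 4
Difference = -8

-8


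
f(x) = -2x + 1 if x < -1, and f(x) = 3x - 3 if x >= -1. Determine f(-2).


-2 satisfies x < -1
f(-2) = 5

5


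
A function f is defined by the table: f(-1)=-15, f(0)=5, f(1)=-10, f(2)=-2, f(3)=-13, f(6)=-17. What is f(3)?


-13


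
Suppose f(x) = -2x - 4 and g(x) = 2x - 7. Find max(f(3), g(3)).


f(3) = -10
g(3) = -1
max = -1

-1


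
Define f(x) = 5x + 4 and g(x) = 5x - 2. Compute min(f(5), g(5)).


23


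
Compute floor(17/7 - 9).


17/7 = 2.4286
2.4286 - 9 = -6.5714
floor(-6.5714) = -7

-7


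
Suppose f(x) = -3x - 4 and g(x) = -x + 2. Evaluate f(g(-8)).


g(-8) = 10
f(10) = -34

-34


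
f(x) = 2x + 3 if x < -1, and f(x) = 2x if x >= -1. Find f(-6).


-6 satisfies x < -1
f(-6) = -9

-9


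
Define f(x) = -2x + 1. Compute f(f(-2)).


f(-2) = 5
f(5) = -9

-9


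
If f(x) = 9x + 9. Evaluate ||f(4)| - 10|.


f(4) = 45
|45| = 45
|45 - 10| = 35

35


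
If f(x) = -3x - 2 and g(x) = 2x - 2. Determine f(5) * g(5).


f(5) = -17
g(5) = 8
Product = -136

-136


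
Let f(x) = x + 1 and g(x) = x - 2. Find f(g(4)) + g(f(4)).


f(g(4)) = 3
g(f(4)) = 3
Sum = 6

6


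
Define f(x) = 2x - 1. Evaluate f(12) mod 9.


5


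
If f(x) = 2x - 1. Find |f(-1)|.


f(-1) = -3
|-3| = 3

3


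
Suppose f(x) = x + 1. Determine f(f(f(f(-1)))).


f(-1) = 0
f(0) = 1
f(1) = 2
f(2) = 3

3


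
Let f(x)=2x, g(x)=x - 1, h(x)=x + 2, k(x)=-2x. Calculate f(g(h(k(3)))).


k(3) = -6
h(-6) = -4
g(-4) = -5
f(-5) = -10

-10


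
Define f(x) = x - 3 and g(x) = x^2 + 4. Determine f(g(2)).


g(2) = 8
f(8) = 5

5


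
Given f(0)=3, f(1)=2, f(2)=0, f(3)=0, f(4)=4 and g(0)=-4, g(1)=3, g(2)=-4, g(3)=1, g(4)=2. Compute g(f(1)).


f(1) = 2
g(2) = -4

-4


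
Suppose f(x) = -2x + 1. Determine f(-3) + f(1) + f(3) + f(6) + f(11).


f(-3) = 7
f(1) = -1
f(3) = -5
f(6) = -11
f(11) = -21
Sum = -31

-31


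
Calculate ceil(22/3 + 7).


22/3 = 7.3333
7.3333 + 7 = 14.3333
ceil(14.3333) = 15

15


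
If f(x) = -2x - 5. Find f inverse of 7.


-6


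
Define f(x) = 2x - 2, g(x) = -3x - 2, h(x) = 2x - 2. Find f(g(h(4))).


h(4) = 6
g(6) = -20
f(-20) = -42

-42


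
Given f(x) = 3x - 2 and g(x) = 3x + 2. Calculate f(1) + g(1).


f(1) = 1
g(1) = 5
Sum = 6

6


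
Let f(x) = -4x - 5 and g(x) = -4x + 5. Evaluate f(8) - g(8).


f(8) = -37
g(8) = -27
Difference = -10

-10


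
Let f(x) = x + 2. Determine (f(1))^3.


f(1) = 3
(3)^3 = 27

27


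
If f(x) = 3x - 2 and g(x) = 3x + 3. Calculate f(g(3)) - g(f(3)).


f(g(3)) = 34
g(f(3)) = 24
Difference = 10

10


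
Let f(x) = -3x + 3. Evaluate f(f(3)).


f(3) = -6
f(-6) = 21

21


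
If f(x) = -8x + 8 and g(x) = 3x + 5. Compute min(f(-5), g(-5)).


f(-5) = 48
g(-5) = -10
min = -10

-10


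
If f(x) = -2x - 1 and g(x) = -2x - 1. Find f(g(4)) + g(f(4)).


f(g(4)) = 17
g(f(4)) = 17
Sum = 34

34


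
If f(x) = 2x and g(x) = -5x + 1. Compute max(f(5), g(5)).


f(5) = 10
g(5) = -24
max = 10

10


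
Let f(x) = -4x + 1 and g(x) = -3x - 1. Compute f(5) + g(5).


f(5) = -19
g(5) = -16
Sum = -35

-35


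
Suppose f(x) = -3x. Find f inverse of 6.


Solve -3x = 6
x = (6) / (-3) = -2

-2


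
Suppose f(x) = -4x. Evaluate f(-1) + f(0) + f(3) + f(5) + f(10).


f(-1) = 4
f(0) = 0
f(3) = -12
f(5) = -20
f(10) = -40
Sum = -68

-68


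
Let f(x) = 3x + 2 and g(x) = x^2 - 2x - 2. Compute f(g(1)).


g(1) = -3
f(-3) = -7

-7


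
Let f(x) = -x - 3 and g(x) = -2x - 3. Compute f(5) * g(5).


f(5) = -8
g(5) = -13
Product = 104

104


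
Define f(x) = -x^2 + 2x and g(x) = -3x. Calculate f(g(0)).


g(0) = 0
f(0) = (-1)*(0)^2 + 2*(0) = 0

0


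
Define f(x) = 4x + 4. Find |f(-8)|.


f(-8) = -28
|-28| = 28

28


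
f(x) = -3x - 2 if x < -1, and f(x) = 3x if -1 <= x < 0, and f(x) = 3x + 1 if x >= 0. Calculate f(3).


3 satisfies x >= 0
f(3) = 10

10


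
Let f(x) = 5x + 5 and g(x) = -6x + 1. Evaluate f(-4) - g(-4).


f(-4) = -15
g(-4) = 25
Difference = -40

-40


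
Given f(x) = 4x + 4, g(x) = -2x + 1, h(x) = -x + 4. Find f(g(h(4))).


h(4) = 0
g(0) = 1
f(1) = 8

8


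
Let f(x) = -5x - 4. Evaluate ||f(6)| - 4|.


f(6) = -34
|-34| = 34
|34 - 4| = 30

30


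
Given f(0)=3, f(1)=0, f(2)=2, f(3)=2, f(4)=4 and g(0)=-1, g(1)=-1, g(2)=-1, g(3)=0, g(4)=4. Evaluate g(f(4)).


f(4) = 4
g(4) = 4

4


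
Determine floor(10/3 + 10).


10/3 = 3.3333
3.3333 + 10 = 13.3333
floor(13.3333) = 13

13


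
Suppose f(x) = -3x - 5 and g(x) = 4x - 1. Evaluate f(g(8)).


g(8) = 31
f(31) = -98

-98


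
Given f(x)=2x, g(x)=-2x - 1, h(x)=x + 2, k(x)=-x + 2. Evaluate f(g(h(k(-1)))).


k(-1) = 3
h(3) = 5
g(5) = -11
f(-11) = -22

-22


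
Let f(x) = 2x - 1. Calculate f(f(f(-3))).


-31


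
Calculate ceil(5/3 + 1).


5/3 = 1.6667
1.6667 + 1 = 2.6667
ceil(2.6667) = 3

3


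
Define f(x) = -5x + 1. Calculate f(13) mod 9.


8


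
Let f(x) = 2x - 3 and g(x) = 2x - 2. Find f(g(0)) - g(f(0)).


1


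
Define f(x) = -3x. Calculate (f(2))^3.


f(2) = -6
(-6)^3 = -216

-216


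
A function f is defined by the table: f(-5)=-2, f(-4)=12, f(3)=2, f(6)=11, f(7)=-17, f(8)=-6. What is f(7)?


Reading from the table at x = 7

-17


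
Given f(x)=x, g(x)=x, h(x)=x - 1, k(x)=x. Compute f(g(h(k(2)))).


k(2) = 2
h(2) = 1
g(1) = 1
f(1) = 1

1


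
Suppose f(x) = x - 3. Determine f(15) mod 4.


0


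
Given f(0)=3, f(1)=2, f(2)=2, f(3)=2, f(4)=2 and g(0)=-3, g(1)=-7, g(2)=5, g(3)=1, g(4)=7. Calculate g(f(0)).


f(0) = 3
g(3) = 1

1


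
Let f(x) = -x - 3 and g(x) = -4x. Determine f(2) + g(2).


f(2) = -5
g(2) = -8
Sum = -13

-13


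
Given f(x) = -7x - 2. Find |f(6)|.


f(6) = -44
|-44| = 44

44


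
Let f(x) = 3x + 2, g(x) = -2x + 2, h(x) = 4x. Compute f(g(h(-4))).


h(-4) = -16
g(-16) = 34
f(34) = 104

104


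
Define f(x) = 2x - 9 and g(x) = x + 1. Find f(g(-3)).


g(-3) = -2
f(-2) = -13

-13


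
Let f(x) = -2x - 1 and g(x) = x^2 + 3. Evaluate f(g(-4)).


-39


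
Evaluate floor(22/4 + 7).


22/4 = 5.5
5.5 + 7 = 12.5
floor(12.5) = 12

12


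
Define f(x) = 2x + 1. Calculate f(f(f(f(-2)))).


f(-2) = -3
f(-3) = -5
f(-5) = -9
f(-9) = -17

-17


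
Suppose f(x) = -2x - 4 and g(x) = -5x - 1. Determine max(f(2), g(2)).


f(2) = -8
g(2) = -11
max = -8

-8


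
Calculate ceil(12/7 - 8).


12/7 = 1.7143
1.7143 - 8 = -6.2857
ceil(-6.2857) = -6

-6


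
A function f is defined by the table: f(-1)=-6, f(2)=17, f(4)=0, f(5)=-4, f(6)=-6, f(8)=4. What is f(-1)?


Reading from the table at x = -1

-6


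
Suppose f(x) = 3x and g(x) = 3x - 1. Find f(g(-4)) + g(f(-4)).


f(g(-4)) = -39
g(f(-4)) = -37
Sum = -76

-76


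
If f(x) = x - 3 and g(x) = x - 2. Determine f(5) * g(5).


6


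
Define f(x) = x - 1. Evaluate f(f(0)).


f(0) = -1
f(-1) = -2

-2


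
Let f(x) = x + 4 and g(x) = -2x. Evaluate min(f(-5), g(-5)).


f(-5) = -1
g(-5) = 10
min = -1

-1


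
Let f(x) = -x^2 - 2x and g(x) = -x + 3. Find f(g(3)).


g(3) = 0
f(0) = (-1)*(0)^2 - 2*(0) = 0

0


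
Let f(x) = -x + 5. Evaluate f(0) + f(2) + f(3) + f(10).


f(0) = 5
f(2) = 3
f(3) = 2
f(10) = -5
Sum = 5

5


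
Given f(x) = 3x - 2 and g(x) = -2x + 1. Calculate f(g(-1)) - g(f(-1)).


f(g(-1)) = 7
g(f(-1)) = 11
Difference = -4

-4


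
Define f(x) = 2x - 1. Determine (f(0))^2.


f(0) = -1
(-1)^2 = 1

1


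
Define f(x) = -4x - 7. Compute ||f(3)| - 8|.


f(3) = -19
|-19| = 19
|19 - 8| = 11

11


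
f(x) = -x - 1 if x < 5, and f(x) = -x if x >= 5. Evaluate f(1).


-2


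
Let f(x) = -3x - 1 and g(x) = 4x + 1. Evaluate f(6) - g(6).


f(6) = -19
g(6) = 25
Difference = -44

-44


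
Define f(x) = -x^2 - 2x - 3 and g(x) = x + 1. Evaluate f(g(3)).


g(3) = 4
f(4) = (-1)*(4)^2 - 2*(4) - 3 = -27

-27


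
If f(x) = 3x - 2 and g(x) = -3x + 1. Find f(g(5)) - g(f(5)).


-6


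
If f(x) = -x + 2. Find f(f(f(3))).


f(3) = -1
f(-1) = 3
f(3) = -1

-1


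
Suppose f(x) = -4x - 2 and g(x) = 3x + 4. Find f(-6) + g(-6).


f(-6) = 22
g(-6) = -14
Sum = 8

8


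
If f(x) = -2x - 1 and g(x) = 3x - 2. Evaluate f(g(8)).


g(8) = 22
f(22) = -45

-45


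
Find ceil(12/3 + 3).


12/3 = 4
4 + 3 = 7
ceil(7) = 7

7


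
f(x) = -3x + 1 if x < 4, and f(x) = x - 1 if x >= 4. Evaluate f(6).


6 satisfies x >= 4
f(6) = 5

5


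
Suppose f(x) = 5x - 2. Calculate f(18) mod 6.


f(18) = 88
88 mod 6 = 4

4


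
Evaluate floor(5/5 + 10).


5/5 = 1
1 + 10 = 11
floor(11) = 11

11


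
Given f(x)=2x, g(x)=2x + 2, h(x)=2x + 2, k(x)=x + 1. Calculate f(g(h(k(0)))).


20


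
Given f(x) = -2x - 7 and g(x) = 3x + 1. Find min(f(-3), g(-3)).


-8


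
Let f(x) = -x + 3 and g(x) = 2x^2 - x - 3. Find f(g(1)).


g(1) = -2
f(-2) = 5

5


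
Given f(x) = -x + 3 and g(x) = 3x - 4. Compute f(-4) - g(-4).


f(-4) = 7
g(-4) = -16
Difference = 23

23


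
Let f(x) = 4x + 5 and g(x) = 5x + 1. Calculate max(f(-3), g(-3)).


f(-3) = -7
g(-3) = -14
max = -7

-7


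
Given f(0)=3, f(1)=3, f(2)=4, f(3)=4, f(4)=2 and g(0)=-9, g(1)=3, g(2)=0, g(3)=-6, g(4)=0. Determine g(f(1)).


-6


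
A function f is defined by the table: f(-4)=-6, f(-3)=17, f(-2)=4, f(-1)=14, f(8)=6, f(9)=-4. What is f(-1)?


Reading from the table at x = -1

14


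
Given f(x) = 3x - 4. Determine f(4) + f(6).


f(4) = 8
f(6) = 14
Sum = 22

22


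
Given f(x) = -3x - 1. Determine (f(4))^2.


f(4) = -13
(-13)^2 = 169

169


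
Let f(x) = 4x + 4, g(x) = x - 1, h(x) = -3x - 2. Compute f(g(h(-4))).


40


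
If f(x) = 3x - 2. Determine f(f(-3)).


-35


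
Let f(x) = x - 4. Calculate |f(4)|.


f(4) = 0
|0| = 0

0


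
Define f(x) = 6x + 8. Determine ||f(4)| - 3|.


f(4) = 32
|32| = 32
|32 - 3| = 29

29


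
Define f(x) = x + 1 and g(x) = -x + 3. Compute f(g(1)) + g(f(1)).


f(g(1)) = 3
g(f(1)) = 1
Sum = 4

4


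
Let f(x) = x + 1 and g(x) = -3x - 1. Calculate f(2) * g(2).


f(2) = 3
g(2) = -7
Product = -21

-21


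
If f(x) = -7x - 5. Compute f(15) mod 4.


2


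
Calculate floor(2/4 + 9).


9


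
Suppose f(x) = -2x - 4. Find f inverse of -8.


Solve -2x - 4 = -8
x = (-8 + 4) / (-2) = 2

2


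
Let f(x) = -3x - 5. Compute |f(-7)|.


f(-7) = 16
|16| = 16

16


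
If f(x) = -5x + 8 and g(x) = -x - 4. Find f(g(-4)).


8


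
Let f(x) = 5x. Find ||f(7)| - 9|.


f(7) = 35
|35| = 35
|35 - 9| = 26

26


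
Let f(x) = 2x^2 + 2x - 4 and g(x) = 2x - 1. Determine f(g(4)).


g(4) = 7
f(7) = 2*(7)^2 + 2*(7) - 4 = 108

108


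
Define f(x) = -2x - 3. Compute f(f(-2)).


f(-2) = 1
f(1) = -5

-5


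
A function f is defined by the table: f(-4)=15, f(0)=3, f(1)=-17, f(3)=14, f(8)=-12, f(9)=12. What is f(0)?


3


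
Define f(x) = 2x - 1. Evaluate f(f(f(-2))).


f(-2) = -5
f(-5) = -11
f(-11) = -23

-23


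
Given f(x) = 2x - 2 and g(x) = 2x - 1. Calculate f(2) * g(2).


6


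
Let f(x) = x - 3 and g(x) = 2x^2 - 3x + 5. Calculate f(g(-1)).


g(-1) = 10
f(10) = 7

7


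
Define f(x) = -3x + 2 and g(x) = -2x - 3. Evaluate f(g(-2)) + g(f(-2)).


f(g(-2)) = -1
g(f(-2)) = -19
Sum = -20

-20


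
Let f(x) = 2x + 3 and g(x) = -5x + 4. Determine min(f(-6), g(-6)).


-9


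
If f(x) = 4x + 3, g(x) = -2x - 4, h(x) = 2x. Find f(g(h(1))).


h(1) = 2
g(2) = -8
f(-8) = -29

-29


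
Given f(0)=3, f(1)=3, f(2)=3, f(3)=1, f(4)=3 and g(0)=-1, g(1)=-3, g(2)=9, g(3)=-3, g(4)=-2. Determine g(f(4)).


-3


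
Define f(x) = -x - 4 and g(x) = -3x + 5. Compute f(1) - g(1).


f(1) = -5
g(1) = 2
Difference = -7

-7


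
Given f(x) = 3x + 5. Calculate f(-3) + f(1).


4


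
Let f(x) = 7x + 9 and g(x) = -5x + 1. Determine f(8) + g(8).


f(8) = 65
g(8) = -39
Sum = 26

26


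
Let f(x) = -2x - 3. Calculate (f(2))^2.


f(2) = -7
(-7)^2 = 49

49


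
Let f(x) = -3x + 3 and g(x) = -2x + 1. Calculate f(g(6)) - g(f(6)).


f(g(6)) = 36
g(f(6)) = 31
Difference = 5

5


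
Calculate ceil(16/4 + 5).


16/4 = 4
4 + 5 = 9
ceil(9) = 9

9


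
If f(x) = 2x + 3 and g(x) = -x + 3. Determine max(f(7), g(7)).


f(7) = 17
g(7) = -4
max = 17

17


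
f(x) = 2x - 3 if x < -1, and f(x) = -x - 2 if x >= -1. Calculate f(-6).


-6 satisfies x < -1
f(-6) = -15

-15


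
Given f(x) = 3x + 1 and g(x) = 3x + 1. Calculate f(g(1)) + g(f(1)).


f(g(1)) = 13
g(f(1)) = 13
Sum = 26

26


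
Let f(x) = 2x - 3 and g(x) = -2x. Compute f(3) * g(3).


f(3) = 3
g(3) = -6
Product = -18

-18


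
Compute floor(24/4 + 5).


24/4 = 6
6 + 5 = 11
floor(11) = 11

11


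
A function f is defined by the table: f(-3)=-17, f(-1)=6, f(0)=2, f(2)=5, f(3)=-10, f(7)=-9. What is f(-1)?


6


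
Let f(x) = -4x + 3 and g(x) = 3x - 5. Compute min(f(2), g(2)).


f(2) = -5
g(2) = 1
min = -5

-5


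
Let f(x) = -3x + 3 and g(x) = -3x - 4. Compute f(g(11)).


114


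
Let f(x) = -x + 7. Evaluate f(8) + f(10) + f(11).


f(8) = -1
f(10) = -3
f(11) = -4
Sum = -8

-8


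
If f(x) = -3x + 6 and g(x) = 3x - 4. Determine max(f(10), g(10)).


26


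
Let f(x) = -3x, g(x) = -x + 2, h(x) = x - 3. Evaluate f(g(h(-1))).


h(-1) = -4
g(-4) = 6
f(6) = -18

-18


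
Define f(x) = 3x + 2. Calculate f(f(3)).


35


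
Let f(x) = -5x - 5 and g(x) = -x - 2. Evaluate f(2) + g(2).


f(2) = -15
g(2) = -4
Sum = -19

-19


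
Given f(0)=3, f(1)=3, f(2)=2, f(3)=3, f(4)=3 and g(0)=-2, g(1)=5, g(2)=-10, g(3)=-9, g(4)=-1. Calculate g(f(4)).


f(4) = 3
g(3) = -9

-9


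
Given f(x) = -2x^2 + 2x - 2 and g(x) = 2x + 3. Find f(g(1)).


g(1) = 5
f(5) = (-2)*(5)^2 + 2*(5) - 2 = -42

-42


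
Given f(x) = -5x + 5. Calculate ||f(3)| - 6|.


4


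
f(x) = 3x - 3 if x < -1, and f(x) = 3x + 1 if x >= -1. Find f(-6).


-6 satisfies x < -1
f(-6) = -21

-21


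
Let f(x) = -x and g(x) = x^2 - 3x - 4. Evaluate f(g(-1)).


g(-1) = 0
f(0) = 0

0


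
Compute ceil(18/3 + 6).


18/3 = 6
6 + 6 = 12
ceil(12) = 12

12


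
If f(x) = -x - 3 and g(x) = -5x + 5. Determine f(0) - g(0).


f(0) = -3
g(0) = 5
Difference = -8

-8


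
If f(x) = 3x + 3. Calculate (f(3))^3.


f(3) = 12
(12)^3 = 1728

1728


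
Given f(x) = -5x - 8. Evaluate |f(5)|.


33


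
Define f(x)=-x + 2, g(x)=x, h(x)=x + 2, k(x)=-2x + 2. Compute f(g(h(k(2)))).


k(2) = -2
h(-2) = 0
g(0) = 0
f(0) = 2

2


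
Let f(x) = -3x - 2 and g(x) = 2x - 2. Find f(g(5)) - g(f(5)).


f(g(5)) = -26
g(f(5)) = -36
Difference = 10

10


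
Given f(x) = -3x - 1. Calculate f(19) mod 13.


f(19) = -58
-58 mod 13 = 7

7


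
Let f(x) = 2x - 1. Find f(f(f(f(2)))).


f(2) = 3
f(3) = 5
f(5) = 9
f(9) = 17

17


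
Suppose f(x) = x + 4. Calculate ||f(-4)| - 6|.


f(-4) = 0
|0| = 0
|0 - 6| = 6

6


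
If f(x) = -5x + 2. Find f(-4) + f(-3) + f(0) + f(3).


f(-4) = 22
f(-3) = 17
f(0) = 2
f(3) = -13
Sum = 28

28


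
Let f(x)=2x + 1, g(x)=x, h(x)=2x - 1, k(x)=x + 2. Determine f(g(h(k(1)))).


11


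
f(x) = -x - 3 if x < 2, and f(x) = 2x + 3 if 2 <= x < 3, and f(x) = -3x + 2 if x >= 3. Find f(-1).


-1 satisfies x < 2
f(-1) = -2

-2


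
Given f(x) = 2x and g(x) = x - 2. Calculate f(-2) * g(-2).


16


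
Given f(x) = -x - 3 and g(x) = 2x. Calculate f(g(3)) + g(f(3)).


f(g(3)) = -9
g(f(3)) = -12
Sum = -21

-21


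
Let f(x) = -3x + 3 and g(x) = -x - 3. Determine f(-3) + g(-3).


f(-3) = 12
g(-3) = 0
Sum = 12

12


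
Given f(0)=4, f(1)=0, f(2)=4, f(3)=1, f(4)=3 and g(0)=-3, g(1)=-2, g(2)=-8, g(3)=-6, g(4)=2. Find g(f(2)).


f(2) = 4
g(4) = 2

2


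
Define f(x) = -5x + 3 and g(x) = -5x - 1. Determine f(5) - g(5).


f(5) = -22
g(5) = -26
Difference = 4

4


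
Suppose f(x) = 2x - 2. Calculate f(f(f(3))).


f(3) = 4
f(4) = 6
f(6) = 10

10


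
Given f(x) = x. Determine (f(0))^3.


f(0) = 0
(0)^3 = 0

0


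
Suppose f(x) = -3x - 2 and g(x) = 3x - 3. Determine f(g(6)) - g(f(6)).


f(g(6)) = -47
g(f(6)) = -63
Difference = 16

16


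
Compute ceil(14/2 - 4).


14/2 = 7
7 - 4 = 3
ceil(3) = 3

3


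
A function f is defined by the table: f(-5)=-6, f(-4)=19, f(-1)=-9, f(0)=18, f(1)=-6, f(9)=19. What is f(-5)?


Reading from the table at x = -5

-6


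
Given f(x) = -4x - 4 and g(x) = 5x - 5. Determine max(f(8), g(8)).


f(8) = -36
g(8) = 35
max = 35

35


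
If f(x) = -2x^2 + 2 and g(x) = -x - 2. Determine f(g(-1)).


g(-1) = -1
f(-1) = (-2)*(-1)^2 + 2 = 0

0


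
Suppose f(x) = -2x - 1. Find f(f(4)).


17


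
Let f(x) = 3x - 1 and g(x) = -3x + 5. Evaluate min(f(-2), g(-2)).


f(-2) = -7
g(-2) = 11
min = -7

-7


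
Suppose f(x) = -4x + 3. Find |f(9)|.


f(9) = -33
|-33| = 33

33


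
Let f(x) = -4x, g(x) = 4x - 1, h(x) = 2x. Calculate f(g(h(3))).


h(3) = 6
g(6) = 23
f(23) = -92

-92


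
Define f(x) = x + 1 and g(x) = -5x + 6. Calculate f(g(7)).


g(7) = -29
f(-29) = -28

-28


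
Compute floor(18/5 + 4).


18/5 = 3.6
3.6 + 4 = 7.6
floor(7.6) = 7

7


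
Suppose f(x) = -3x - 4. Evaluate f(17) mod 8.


f(17) = -55
-55 mod 8 = 1

1


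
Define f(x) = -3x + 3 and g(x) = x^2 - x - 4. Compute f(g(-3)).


g(-3) = 8
f(8) = -21

-21


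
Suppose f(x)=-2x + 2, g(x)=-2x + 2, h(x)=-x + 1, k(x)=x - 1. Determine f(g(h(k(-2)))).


14


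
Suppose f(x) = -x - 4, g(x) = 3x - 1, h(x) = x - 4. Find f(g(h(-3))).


h(-3) = -7
g(-7) = -22
f(-22) = 18

18


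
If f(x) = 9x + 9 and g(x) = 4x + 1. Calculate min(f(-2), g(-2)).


f(-2) = -9
g(-2) = -7
min = -9

-9


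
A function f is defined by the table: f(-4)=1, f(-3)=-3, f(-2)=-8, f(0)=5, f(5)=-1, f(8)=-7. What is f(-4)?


Reading from the table at x = -4

1


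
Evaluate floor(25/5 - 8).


25/5 = 5
5 - 8 = -3
floor(-3) = -3

-3


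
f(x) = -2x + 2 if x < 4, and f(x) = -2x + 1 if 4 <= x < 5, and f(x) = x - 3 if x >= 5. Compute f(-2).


6


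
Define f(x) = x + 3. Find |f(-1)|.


f(-1) = 2
|2| = 2

2


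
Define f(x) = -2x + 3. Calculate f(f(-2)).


f(-2) = 7
f(7) = -11

-11


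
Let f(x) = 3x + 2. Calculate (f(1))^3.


f(1) = 5
(5)^3 = 125

125


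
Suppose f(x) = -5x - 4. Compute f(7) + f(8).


f(7) = -39
f(8) = -44
Sum = -83

-83


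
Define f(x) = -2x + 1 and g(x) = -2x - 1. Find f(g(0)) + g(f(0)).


f(g(0)) = 3
g(f(0)) = -3
Sum = 0

0


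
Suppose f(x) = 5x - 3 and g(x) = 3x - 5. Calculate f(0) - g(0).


f(0) = -3
g(0) = -5
Difference = 2

2


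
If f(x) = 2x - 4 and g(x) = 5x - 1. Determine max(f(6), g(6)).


f(6) = 8
g(6) = 29
max = 29

29


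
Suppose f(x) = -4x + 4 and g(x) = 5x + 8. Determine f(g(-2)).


12


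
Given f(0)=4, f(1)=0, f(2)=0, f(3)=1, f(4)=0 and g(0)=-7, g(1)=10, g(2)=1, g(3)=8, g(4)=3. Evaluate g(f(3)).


f(3) = 1
g(1) = 10

10


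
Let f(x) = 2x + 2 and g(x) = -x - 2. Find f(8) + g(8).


f(8) = 18
g(8) = -10
Sum = 8

8


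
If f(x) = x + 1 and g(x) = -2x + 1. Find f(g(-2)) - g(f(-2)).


f(g(-2)) = 6
g(f(-2)) = 3
Difference = 3

3


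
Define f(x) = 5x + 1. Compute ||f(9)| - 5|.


f(9) = 46
|46| = 46
|46 - 5| = 41

41


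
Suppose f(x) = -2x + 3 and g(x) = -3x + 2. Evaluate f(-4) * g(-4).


154


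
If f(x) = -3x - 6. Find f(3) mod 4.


f(3) = -15
-15 mod 4 = 1

1


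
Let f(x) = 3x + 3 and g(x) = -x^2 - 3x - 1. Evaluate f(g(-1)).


g(-1) = 1
f(1) = 6

6


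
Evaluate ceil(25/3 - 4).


25/3 = 8.3333
8.3333 - 4 = 4.3333
ceil(4.3333) = 5

5


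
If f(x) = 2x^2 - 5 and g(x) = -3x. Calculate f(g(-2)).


g(-2) = 6
f(6) = 2*(6)^2 - 5 = 67

67


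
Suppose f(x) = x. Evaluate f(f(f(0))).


f(0) = 0
f(0) = 0
f(0) = 0

0


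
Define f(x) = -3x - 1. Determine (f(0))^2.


f(0) = -1
(-1)^2 = 1

1


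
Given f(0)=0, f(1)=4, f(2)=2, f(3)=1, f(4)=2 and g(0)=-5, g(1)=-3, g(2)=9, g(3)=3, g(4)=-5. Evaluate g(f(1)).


-5


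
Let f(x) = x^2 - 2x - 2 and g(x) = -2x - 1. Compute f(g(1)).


g(1) = -3
f(-3) = 1*(-3)^2 - 2*(-3) - 2 = 13

13


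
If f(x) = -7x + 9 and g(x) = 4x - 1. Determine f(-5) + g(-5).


f(-5) = 44
g(-5) = -21
Sum = 23

23


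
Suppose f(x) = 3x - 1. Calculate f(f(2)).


f(2) = 5
f(5) = 14

14


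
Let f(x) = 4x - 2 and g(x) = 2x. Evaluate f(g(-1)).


g(-1) = -2
f(-2) = -10

-10


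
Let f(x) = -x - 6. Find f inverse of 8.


Solve -x - 6 = 8
x = (8 + 6) / (-1) = -14

-14


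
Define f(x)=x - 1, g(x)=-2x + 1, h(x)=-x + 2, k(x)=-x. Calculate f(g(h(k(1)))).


k(1) = -1
h(-1) = 3
g(3) = -5
f(-5) = -6

-6


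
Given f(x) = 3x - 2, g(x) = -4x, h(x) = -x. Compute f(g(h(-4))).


h(-4) = 4
g(4) = -16
f(-16) = -50

-50


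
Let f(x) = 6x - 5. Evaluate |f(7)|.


f(7) = 37
|37| = 37

37


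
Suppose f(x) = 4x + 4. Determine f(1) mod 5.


3


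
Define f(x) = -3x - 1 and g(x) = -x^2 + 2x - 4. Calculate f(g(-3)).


g(-3) = -19
f(-19) = 56

56


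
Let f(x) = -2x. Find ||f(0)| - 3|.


f(0) = 0
|0| = 0
|0 - 3| = 3

3


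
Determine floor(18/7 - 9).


18/7 = 2.5714
2.5714 - 9 = -6.4286
floor(-6.4286) = -7

-7


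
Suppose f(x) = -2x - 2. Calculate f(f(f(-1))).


f(-1) = 0
f(0) = -2
f(-2) = 2

2


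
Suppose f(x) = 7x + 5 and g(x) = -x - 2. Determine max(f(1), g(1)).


f(1) = 12
g(1) = -3
max = 12

12


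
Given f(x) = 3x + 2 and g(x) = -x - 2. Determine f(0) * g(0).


-4


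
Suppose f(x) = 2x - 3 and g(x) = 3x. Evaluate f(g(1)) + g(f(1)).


f(g(1)) = 3
g(f(1)) = -3
Sum = 0

0


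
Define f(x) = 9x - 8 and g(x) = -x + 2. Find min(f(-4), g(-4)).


f(-4) = -44
g(-4) = 6
min = -44

-44


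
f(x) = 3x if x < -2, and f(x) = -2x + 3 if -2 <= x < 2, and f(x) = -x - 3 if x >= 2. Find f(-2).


-2 satisfies -2 <= x < 2
f(-2) = 7

7


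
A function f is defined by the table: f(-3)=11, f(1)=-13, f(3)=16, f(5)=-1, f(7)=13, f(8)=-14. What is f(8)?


Reading from the table at x = 8

-14


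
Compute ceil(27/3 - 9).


27/3 = 9
9 - 9 = 0
ceil(0) = 0

0


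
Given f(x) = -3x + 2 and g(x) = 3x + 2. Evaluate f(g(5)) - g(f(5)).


f(g(5)) = -49
g(f(5)) = -37
Difference = -12

-12


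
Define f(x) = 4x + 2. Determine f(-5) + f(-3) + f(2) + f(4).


0


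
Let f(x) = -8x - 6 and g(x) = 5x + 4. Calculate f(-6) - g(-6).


f(-6) = 42
g(-6) = -26
Difference = 68

68


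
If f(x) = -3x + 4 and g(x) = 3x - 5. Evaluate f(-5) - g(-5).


f(-5) = 19
g(-5) = -20
Difference = 39

39


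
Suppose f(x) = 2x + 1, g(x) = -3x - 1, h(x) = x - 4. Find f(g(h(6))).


-13


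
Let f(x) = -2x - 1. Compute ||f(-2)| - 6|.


3


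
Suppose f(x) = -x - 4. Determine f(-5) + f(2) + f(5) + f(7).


f(-5) = 1
f(2) = -6
f(5) = -9
f(7) = -11
Sum = -25

-25


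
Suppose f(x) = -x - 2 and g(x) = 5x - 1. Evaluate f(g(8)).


g(8) = 39
f(39) = -41

-41


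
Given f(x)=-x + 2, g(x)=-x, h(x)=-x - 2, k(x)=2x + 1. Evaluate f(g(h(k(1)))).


-3


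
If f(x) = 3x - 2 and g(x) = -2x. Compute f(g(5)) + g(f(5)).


f(g(5)) = -32
g(f(5)) = -26
Sum = -58

-58


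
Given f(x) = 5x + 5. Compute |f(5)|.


f(5) = 30
|30| = 30

30


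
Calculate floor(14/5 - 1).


14/5 = 2.8
2.8 - 1 = 1.8
floor(1.8) = 1

1


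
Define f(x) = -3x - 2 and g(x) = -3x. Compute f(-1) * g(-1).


f(-1) = 1
g(-1) = 3
Product = 3

3


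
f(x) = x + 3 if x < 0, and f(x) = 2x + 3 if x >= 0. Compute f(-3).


-3 satisfies x < 0
f(-3) = 0

0


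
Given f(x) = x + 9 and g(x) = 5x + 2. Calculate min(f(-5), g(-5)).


f(-5) = 4
g(-5) = -23
min = -23

-23


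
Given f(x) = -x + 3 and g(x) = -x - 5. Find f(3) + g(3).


f(3) = 0
g(3) = -8
Sum = -8

-8


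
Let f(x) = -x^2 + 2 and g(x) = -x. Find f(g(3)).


-7


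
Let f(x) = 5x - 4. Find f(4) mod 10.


f(4) = 16
16 mod 10 = 6

6


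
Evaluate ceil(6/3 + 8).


6/3 = 2
2 + 8 = 10
ceil(10) = 10

10


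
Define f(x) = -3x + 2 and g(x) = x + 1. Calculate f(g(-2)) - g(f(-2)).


f(g(-2)) = 5
g(f(-2)) = 9
Difference = -4

-4


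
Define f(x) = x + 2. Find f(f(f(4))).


10


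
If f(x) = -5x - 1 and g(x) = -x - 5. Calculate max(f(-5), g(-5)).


f(-5) = 24
g(-5) = 0
max = 24

24


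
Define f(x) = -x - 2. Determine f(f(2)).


f(2) = -4
f(-4) = 2

2


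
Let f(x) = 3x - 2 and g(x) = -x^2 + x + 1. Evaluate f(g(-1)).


g(-1) = -1
f(-1) = -5

-5


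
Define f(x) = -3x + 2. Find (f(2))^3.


f(2) = -4
(-4)^3 = -64

-64


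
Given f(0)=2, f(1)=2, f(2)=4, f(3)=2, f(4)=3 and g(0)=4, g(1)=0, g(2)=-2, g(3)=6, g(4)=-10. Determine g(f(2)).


f(2) = 4
g(4) = -10

-10


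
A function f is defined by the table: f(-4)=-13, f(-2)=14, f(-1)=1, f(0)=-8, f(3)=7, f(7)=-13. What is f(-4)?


Reading from the table at x = -4

-13


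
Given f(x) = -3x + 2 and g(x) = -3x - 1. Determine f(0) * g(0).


-2


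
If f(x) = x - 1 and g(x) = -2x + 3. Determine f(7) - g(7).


f(7) = 6
g(7) = -11
Difference = 17

17


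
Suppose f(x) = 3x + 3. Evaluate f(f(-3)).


f(-3) = -6
f(-6) = -15

-15


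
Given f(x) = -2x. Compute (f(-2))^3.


64


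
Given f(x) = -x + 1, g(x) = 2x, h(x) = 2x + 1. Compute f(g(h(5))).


h(5) = 11
g(11) = 22
f(22) = -21

-21


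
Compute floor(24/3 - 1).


7


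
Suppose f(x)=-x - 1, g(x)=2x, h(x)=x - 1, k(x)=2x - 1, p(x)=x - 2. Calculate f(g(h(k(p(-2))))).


19


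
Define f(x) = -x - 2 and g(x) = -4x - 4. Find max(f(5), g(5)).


f(5) = -7
g(5) = -24
max = -7

-7


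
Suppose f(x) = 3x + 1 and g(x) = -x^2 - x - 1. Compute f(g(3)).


g(3) = -13
f(-13) = -38

-38


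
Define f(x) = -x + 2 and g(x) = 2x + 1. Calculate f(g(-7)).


g(-7) = -13
f(-13) = 15

15


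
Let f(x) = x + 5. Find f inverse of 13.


8


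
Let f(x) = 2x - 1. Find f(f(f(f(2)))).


f(2) = 3
f(3) = 5
f(5) = 9
f(9) = 17

17


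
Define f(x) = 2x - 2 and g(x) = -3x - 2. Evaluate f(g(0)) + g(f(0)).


f(g(0)) = -6
g(f(0)) = 4
Sum = -2

-2


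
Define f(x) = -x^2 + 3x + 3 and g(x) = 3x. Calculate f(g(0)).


g(0) = 0
f(0) = (-1)*(0)^2 + 3*(0) + 3 = 3

3


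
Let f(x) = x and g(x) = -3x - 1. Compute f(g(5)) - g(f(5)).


f(g(5)) = -16
g(f(5)) = -16
Difference = 0

0


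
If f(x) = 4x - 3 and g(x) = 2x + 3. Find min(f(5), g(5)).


13


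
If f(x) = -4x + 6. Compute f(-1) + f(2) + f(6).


f(-1) = 10
f(2) = -2
f(6) = -18
Sum = -10

-10


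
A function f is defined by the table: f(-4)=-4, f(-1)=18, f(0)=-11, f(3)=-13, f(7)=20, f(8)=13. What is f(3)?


Reading from the table at x = 3

-13


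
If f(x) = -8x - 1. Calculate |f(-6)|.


47


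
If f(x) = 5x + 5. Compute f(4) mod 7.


4


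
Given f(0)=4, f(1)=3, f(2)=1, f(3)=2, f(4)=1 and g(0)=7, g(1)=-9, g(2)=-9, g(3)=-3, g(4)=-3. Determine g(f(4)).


f(4) = 1
g(1) = -9

-9


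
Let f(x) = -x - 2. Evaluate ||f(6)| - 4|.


4


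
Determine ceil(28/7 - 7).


28/7 = 4
4 - 7 = -3
ceil(-3) = -3

-3


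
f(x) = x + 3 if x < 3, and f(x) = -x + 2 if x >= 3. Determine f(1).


1 satisfies x < 3
f(1) = 4

4


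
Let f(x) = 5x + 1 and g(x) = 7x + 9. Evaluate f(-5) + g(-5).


f(-5) = -24
g(-5) = -26
Sum = -50

-50


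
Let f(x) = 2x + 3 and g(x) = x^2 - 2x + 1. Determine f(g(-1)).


g(-1) = 4
f(4) = 11

11


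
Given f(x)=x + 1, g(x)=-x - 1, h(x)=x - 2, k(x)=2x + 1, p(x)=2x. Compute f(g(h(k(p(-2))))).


p(-2) = -4
k(-4) = -7
h(-7) = -9
g(-9) = 8
f(8) = 9

9


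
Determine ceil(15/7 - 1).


2


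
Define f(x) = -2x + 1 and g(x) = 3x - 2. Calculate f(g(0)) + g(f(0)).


f(g(0)) = 5
g(f(0)) = 1
Sum = 6

6


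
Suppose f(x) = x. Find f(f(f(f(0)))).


f(0) = 0
f(0) = 0
f(0) = 0
f(0) = 0

0


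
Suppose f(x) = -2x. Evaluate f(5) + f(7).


f(5) = -10
f(7) = -14
Sum = -24

-24


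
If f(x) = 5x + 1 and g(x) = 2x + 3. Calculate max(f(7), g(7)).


f(7) = 36
g(7) = 17
max = 36

36


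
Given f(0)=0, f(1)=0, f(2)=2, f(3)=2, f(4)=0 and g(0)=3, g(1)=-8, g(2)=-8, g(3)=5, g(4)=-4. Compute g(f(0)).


f(0) = 0
g(0) = 3

3


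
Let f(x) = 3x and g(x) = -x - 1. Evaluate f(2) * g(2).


f(2) = 6
g(2) = -3
Product = -18

-18


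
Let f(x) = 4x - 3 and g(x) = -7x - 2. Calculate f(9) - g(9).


98


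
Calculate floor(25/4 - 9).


25/4 = 6.25
6.25 - 9 = -2.75
floor(-2.75) = -3

-3


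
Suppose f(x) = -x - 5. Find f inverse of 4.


Solve -x - 5 = 4
x = (4 + 5) / (-1) = -9

-9


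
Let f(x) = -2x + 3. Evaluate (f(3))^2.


f(3) = -3
(-3)^2 = 9

9


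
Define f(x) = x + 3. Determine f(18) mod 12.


9


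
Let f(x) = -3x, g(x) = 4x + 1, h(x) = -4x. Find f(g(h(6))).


h(6) = -24
g(-24) = -95
f(-95) = 285

285


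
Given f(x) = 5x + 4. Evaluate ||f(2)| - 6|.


8


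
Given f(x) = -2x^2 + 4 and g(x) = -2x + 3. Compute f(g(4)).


g(4) = -5
f(-5) = (-2)*(-5)^2 + 4 = -46

-46


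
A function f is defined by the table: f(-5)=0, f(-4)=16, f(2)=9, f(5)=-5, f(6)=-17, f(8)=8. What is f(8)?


Reading from the table at x = 8

8


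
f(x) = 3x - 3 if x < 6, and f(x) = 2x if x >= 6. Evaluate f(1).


1 satisfies x < 6
f(1) = 0

0


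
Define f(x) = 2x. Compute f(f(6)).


24


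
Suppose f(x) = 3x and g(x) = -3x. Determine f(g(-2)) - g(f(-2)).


0


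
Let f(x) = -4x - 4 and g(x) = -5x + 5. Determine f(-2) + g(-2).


f(-2) = 4
g(-2) = 15
Sum = 19

19


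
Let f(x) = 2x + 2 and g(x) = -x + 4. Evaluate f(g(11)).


g(11) = -7
f(-7) = -12

-12


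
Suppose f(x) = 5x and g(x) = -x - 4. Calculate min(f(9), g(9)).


-13


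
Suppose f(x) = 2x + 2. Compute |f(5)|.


f(5) = 12
|12| = 12

12


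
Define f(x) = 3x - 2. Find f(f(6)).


f(6) = 16
f(16) = 46

46


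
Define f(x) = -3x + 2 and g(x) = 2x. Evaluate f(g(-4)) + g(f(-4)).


f(g(-4)) = 26
g(f(-4)) = 28
Sum = 54

54


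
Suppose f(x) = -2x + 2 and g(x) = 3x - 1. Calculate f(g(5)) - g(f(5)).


f(g(5)) = -26
g(f(5)) = -25
Difference = -1

-1


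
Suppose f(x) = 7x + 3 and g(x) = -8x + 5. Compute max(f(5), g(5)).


f(5) = 38
g(5) = -35
max = 38

38


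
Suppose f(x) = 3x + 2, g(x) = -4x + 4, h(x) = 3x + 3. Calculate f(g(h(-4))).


h(-4) = -9
g(-9) = 40
f(40) = 122

122


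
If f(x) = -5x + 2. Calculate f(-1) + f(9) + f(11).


f(-1) = 7
f(9) = -43
f(11) = -53
Sum = -89

-89


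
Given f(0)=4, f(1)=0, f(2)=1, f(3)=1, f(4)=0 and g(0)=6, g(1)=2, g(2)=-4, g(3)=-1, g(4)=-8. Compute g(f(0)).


f(0) = 4
g(4) = -8

-8


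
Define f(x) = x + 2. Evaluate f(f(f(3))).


f(3) = 5
f(5) = 7
f(7) = 9

9


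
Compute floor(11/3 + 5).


11/3 = 3.6667
3.6667 + 5 = 8.6667
floor(8.6667) = 8

8


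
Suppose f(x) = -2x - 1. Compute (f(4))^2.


f(4) = -9
(-9)^2 = 81

81


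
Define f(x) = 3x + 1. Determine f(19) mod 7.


f(19) = 58
58 mod 7 = 2

2


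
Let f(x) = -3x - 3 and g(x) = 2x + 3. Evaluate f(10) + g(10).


f(10) = -33
g(10) = 23
Sum = -10

-10


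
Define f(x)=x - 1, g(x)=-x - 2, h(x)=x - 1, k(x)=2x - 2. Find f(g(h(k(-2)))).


k(-2) = -6
h(-6) = -7
g(-7) = 5
f(5) = 4

4


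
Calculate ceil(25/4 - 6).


25/4 = 6.25
6.25 - 6 = 0.25
ceil(0.25) = 1

1


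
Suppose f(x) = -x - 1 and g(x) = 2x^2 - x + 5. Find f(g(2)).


g(2) = 11
f(11) = -12

-12


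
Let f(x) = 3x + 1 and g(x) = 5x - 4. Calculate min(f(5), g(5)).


16


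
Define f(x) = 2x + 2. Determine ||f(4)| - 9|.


f(4) = 10
|10| = 10
|10 - 9| = 1

1


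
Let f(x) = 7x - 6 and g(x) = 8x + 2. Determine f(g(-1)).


g(-1) = -6
f(-6) = -48

-48


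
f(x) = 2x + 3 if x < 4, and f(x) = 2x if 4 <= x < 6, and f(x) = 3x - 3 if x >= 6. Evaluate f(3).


3 satisfies x < 4
f(3) = 9

9


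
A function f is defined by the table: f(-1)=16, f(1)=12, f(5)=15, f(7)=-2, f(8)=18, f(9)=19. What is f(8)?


Reading from the table at x = 8

18


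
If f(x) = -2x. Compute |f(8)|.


f(8) = -16
|-16| = 16

16


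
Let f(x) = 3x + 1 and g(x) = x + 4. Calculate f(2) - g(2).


f(2) = 7
g(2) = 6
Difference = 1

1


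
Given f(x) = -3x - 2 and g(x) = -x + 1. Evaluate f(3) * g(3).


f(3) = -11
g(3) = -2
Product = 22

22


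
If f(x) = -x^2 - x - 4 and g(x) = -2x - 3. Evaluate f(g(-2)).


g(-2) = 1
f(1) = (-1)*(1)^2 - 1*(1) - 4 = -6

-6


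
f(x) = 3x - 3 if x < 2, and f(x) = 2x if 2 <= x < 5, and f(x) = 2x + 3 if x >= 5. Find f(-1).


-1 satisfies x < 2
f(-1) = -6

-6


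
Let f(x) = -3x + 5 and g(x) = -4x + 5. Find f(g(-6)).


g(-6) = 29
f(29) = -82

-82


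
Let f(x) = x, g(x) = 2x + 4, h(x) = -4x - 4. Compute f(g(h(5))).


h(5) = -24
g(-24) = -44
f(-44) = -44

-44


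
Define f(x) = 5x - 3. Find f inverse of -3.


0


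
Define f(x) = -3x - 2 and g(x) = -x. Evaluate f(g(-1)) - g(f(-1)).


-4


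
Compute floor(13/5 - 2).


13/5 = 2.6
2.6 - 2 = 0.6
floor(0.6) = 0

0


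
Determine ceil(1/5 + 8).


1/5 = 0.2
0.2 + 8 = 8.2
ceil(8.2) = 9

9


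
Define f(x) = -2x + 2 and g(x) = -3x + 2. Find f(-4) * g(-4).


f(-4) = 10
g(-4) = 14
Product = 140

140


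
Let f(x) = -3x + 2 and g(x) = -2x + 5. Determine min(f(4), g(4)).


-10


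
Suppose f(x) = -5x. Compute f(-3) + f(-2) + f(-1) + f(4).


f(-3) = 15
f(-2) = 10
f(-1) = 5
f(4) = -20
Sum = 10

10


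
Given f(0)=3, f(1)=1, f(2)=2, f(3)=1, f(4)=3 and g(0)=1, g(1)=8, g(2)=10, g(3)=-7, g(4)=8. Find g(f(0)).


f(0) = 3
g(3) = -7

-7


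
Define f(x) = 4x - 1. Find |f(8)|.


f(8) = 31
|31| = 31

31


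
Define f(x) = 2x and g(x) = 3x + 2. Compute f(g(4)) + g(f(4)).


f(g(4)) = 28
g(f(4)) = 26
Sum = 54

54


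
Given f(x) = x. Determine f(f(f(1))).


f(1) = 1
f(1) = 1
f(1) = 1

1


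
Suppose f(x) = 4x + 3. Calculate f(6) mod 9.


f(6) = 27
27 mod 9 = 0

0


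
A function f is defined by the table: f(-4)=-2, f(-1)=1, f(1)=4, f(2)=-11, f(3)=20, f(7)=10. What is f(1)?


Reading from the table at x = 1

4


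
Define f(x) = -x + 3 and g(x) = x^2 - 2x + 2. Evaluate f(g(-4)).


g(-4) = 26
f(26) = -23

-23


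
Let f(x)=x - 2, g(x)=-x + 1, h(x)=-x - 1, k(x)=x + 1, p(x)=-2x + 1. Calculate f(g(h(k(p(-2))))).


p(-2) = 5
k(5) = 6
h(6) = -7
g(-7) = 8
f(8) = 6

6


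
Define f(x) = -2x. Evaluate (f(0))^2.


0


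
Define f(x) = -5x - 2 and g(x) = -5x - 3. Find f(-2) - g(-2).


f(-2) = 8
g(-2) = 7
Difference = 1

1


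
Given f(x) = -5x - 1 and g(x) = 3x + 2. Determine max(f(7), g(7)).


23


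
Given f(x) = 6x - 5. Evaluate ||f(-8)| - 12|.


41


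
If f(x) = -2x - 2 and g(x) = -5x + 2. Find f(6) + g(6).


-42


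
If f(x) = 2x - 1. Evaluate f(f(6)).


f(6) = 11
f(11) = 21

21


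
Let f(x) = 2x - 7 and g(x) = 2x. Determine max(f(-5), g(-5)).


f(-5) = -17
g(-5) = -10
max = -10

-10


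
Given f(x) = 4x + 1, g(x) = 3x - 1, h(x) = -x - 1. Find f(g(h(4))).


-63


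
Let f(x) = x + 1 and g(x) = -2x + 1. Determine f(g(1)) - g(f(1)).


f(g(1)) = 0
g(f(1)) = -3
Difference = 3

3


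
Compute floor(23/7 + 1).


4


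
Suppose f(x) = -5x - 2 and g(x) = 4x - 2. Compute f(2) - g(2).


f(2) = -12
g(2) = 6
Difference = -18

-18


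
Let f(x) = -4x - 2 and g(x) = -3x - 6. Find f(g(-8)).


g(-8) = 18
f(18) = -74

-74


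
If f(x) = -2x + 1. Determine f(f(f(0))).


3


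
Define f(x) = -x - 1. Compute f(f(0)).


f(0) = -1
f(-1) = 0

0


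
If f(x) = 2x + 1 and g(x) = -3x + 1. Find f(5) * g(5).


-154


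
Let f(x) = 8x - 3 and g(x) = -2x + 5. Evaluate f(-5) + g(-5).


f(-5) = -43
g(-5) = 15
Sum = -28

-28


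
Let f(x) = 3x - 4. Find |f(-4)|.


f(-4) = -16
|-16| = 16

16


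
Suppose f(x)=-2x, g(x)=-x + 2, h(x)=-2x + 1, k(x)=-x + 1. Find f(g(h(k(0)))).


k(0) = 1
h(1) = -1
g(-1) = 3
f(3) = -6

-6


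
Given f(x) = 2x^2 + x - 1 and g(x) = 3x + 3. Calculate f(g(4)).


g(4) = 15
f(15) = 2*(15)^2 + 1*(15) - 1 = 464

464


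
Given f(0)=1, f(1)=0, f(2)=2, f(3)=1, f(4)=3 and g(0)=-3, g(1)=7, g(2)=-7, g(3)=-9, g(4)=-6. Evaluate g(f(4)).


f(4) = 3
g(3) = -9

-9


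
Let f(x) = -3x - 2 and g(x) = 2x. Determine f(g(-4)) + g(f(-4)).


f(g(-4)) = 22
g(f(-4)) = 20
Sum = 42

42


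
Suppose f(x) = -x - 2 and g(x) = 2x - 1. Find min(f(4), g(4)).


-6


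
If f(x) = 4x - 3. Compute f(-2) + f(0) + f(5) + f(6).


24


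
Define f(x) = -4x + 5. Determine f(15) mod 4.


f(15) = -55
-55 mod 4 = 1

1


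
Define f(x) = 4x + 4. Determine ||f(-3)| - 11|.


f(-3) = -8
|-8| = 8
|8 - 11| = 3

3


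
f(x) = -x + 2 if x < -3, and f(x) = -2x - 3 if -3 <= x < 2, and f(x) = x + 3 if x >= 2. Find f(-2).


-2 satisfies -3 <= x < 2
f(-2) = 1

1


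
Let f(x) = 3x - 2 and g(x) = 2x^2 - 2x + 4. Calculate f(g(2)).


g(2) = 8
f(8) = 22

22


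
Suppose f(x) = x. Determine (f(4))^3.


f(4) = 4
(4)^3 = 64

64


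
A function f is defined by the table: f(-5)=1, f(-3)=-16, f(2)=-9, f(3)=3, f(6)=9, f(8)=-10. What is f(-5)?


Reading from the table at x = -5

1


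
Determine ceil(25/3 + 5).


25/3 = 8.3333
8.3333 + 5 = 13.3333
ceil(13.3333) = 14

14


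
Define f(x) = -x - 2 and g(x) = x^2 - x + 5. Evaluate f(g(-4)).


g(-4) = 25
f(25) = -27

-27


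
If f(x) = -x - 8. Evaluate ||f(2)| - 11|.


f(2) = -10
|-10| = 10
|10 - 11| = 1

1


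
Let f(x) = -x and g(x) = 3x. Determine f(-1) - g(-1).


f(-1) = 1
g(-1) = -3
Difference = 4

4


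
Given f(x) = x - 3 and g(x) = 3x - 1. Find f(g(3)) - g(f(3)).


6


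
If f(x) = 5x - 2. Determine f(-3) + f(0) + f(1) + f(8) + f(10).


70


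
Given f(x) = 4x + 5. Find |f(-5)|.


f(-5) = -15
|-15| = 15

15


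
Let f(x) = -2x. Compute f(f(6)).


f(6) = -12
f(-12) = 24

24


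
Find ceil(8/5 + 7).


8/5 = 1.6
1.6 + 7 = 8.6
ceil(8.6) = 9

9


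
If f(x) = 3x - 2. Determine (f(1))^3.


f(1) = 1
(1)^3 = 1

1


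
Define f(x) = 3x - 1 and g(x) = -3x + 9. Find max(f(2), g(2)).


f(2) = 5
g(2) = 3
max = 5

5


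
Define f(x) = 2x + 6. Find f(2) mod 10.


f(2) = 10
10 mod 10 = 0

0


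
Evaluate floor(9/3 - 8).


9/3 = 3
3 - 8 = -5
floor(-5) = -5

-5


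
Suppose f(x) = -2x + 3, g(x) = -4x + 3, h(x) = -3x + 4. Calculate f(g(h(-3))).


h(-3) = 13
g(13) = -49
f(-49) = 101

101


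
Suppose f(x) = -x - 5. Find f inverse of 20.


Solve -x - 5 = 20
x = (20 + 5) / (-1) = -25

-25
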